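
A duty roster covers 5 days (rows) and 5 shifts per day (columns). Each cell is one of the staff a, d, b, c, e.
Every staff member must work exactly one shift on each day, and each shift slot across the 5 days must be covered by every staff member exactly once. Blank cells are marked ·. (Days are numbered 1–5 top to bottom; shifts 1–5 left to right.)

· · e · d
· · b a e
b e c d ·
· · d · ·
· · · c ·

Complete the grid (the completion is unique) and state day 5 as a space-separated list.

e d a c b

Day 5, shift 3: day 5 has {c} and shift 3 has {d, b, c, e}, leaving only a.
Day 5, shift 5: day 5 has {a, c} and shift 5 has {d, e}, leaving only b.
Day 5, shift 2: day 5 has {a, b, c} and shift 2 has {e}, leaving only d.
Day 5, shift 1: day 5 has {a, d, b, c} and shift 1 has {b}, leaving only e.
So day 5 reads: e d a c b.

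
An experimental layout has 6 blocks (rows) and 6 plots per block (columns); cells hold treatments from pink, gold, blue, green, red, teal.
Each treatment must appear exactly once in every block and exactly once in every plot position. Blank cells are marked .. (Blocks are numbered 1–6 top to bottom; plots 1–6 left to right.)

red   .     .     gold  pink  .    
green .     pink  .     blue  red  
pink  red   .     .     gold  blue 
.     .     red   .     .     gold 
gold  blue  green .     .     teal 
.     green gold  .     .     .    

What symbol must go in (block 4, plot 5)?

green

Block 1, plot 2: block 1 has {pink, gold, red} and plot 2 has {blue, green, red}, leaving only teal.
Block 1, plot 3: block 1 has {pink, gold, red, teal} and plot 3 has {pink, gold, green, red}, leaving only blue.
Block 1, plot 6: block 1 has {pink, gold, blue, red, teal} and plot 6 has {gold, blue, red, teal}, leaving only green.
Block 2, plot 2: block 2 has {pink, blue, green, red} and plot 2 has {blue, green, red, teal}, leaving only gold.
Block 2, plot 4: block 2 has {pink, gold, blue, green, red} and plot 4 has {gold}, leaving only teal.
Block 3, plot 3: block 3 has {pink, gold, blue, red} and plot 3 has {pink, gold, blue, green, red}, leaving only teal.
Block 3, plot 4: block 3 has {pink, gold, blue, red, teal} and plot 4 has {gold, teal}, leaving only green.
Block 4, plot 2: block 4 has {gold, red} and plot 2 has {gold, blue, green, red, teal}, leaving only pink.
Block 4, plot 4: block 4 has {pink, gold, red} and plot 4 has {gold, green, teal}, leaving only blue.
Block 4, plot 1: block 4 has {pink, gold, blue, red} and plot 1 has {pink, gold, green, red}, leaving only teal.
Block 4 already has {pink, gold, blue, red, teal} and plot 5 already has {pink, gold, blue}, so block 4, plot 5 must be green.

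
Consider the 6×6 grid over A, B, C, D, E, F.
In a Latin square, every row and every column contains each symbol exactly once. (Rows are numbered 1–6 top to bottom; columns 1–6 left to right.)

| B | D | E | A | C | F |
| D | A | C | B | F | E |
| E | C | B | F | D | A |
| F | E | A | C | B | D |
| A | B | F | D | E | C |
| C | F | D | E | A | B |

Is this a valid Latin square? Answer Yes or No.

Yes

Each row is a permutation of the 6 symbols, and so is each column.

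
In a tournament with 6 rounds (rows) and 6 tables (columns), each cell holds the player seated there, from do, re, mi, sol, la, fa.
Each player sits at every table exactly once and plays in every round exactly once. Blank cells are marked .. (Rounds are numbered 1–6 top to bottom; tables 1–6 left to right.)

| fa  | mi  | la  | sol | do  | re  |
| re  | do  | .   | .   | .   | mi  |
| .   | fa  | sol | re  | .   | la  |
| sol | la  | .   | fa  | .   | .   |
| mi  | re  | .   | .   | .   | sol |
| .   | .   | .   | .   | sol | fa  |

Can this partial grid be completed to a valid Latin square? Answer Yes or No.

No

Round 6, table 2: round 6 together with table 2 already contain {do, re, mi, sol, la, fa} — every symbol — so nothing can go there. The grid has no valid completion.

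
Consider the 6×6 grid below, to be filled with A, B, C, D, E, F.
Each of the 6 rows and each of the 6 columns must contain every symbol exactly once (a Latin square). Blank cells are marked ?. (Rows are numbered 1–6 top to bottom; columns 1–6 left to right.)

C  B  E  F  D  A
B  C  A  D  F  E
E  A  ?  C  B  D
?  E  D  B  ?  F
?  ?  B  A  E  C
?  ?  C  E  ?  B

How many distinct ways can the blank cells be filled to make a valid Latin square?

Row 3, column 3: eliminating its row and column leaves {F}.
Row 4, column 1: eliminating its row and column leaves {A}.
Row 4, column 5: eliminating its row and column leaves {A, C}.
Row 5, column 1: eliminating its row and column leaves {D, F}.
Row 5, column 2: eliminating its row and column leaves {D, F}.
Row 6, column 1: eliminating its row and column leaves {A, D, F}.
Row 6, column 2: eliminating its row and column leaves {D, F}.
Row 6, column 5: eliminating its row and column leaves {A}.
Enumerating the assignments across these blanks that avoid any row or column repeat gives 2 completions.

2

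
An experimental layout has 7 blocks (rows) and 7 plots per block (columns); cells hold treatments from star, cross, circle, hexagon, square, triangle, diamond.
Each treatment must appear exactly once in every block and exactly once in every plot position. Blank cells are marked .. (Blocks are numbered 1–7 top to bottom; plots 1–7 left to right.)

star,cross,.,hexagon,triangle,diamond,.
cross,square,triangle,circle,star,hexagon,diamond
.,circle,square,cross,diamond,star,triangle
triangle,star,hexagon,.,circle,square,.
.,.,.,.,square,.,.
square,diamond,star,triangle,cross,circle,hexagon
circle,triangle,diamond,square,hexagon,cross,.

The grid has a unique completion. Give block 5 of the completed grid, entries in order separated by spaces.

diamond hexagon cross star square triangle circle

Block 5, plot 2: block 5 has {square} and plot 2 has {star, cross, circle, square, triangle, diamond}, leaving only hexagon.
Block 5, plot 1: block 5 has {hexagon, square} and plot 1 has {star, cross, circle, square, triangle}, leaving only diamond.
Block 5, plot 4: block 5 has {hexagon, square, diamond} and plot 4 has {cross, circle, hexagon, square, triangle}, leaving only star.
Block 5, plot 6: block 5 has {star, hexagon, square, diamond} and plot 6 has {star, cross, circle, hexagon, square, diamond}, leaving only triangle.
Block 1, plot 3: block 1 has {star, cross, hexagon, triangle, diamond} and plot 3 has {star, hexagon, square, triangle, diamond}, leaving only circle.
Block 5, plot 3: block 5 has {star, hexagon, square, triangle, diamond} and plot 3 has {star, circle, hexagon, square, triangle, diamond}, leaving only cross.
Block 5, plot 7: block 5 has {star, cross, hexagon, square, triangle, diamond} and plot 7 has {hexagon, triangle, diamond}, leaving only circle.
So block 5 reads: diamond hexagon cross star square triangle circle.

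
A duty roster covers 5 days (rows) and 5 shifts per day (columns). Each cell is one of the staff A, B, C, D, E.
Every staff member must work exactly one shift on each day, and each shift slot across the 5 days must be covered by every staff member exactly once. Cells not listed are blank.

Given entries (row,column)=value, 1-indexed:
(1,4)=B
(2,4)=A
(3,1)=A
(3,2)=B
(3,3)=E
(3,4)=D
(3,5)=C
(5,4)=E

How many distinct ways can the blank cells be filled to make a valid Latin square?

Day 1, shift 1: eliminating its day and shift leaves {C, D, E}.
Day 1, shift 2: eliminating its day and shift leaves {A, C, D, E}.
Day 1, shift 3: eliminating its day and shift leaves {A, C, D}.
Day 1, shift 5: eliminating its day and shift leaves {A, D, E}.
Day 2, shift 1: eliminating its day and shift leaves {B, C, D, E}.
Day 2, shift 2: eliminating its day and shift leaves {C, D, E}.
Day 2, shift 3: eliminating its day and shift leaves {B, C, D}.
Day 2, shift 5: eliminating its day and shift leaves {B, D, E}.
Day 4, shift 1: eliminating its day and shift leaves {B, C, D, E}.
Day 4, shift 2: eliminating its day and shift leaves {A, C, D, E}.
Day 4, shift 3: eliminating its day and shift leaves {A, B, C, D}.
Day 4, shift 4: eliminating its day and shift leaves {C}.
Day 4, shift 5: eliminating its day and shift leaves {A, B, D, E}.
Day 5, shift 1: eliminating its day and shift leaves {B, C, D}.
Day 5, shift 2: eliminating its day and shift leaves {A, C, D}.
Day 5, shift 3: eliminating its day and shift leaves {A, B, C, D}.
Day 5, shift 5: eliminating its day and shift leaves {A, B, D}.
Enumerating the assignments across these blanks that avoid any day or shift repeat gives 56 completions.

56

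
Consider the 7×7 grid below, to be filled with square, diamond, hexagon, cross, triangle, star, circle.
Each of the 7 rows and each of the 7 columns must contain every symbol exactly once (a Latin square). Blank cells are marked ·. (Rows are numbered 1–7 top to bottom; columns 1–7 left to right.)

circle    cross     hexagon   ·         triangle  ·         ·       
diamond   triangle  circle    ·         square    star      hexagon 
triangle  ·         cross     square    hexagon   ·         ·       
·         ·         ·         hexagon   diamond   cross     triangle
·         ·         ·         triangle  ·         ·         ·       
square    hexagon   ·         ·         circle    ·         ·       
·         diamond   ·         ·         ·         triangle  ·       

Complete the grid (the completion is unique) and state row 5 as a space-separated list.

Row 2, column 4: row 2 has {square, diamond, hexagon, triangle, star, circle} and column 4 has {square, hexagon, triangle}, leaving only cross.
Row 4, column 1: row 4 has {diamond, hexagon, cross, triangle} and column 1 has {square, diamond, triangle, circle}, leaving only star.
Row 4, column 3: row 4 has {diamond, hexagon, cross, triangle, star} and column 3 has {hexagon, cross, circle}, leaving only square.
Row 4, column 2: row 4 has {square, diamond, hexagon, cross, triangle, star} and column 2 has {diamond, hexagon, cross, triangle}, leaving only circle.
Row 3, column 2: row 3 has {square, hexagon, cross, triangle} and column 2 has {diamond, hexagon, cross, triangle, circle}, leaving only star.
Row 5, column 2: row 5 has {triangle} and column 2 has {diamond, hexagon, cross, triangle, star, circle}, leaving only square.
Row 6, column 6: row 6 has {square, hexagon, circle} and column 6 has {cross, triangle, star}, leaving only diamond.
Row 1, column 6: row 1 has {hexagon, cross, triangle, circle} and column 6 has {diamond, cross, triangle, star}, leaving only square.
Row 3, column 6: row 3 has {square, hexagon, cross, triangle, star} and column 6 has {square, diamond, cross, triangle, star}, leaving only circle.
Row 5, column 6: row 5 has {square, triangle} and column 6 has {square, diamond, cross, triangle, star, circle}, leaving only hexagon.
Row 5, column 1: row 5 has {square, hexagon, triangle} and column 1 has {square, diamond, triangle, star, circle}, leaving only cross.
Row 5, column 5: row 5 has {square, hexagon, cross, triangle} and column 5 has {square, diamond, hexagon, triangle, circle}, leaving only star.
Row 5, column 3: row 5 has {square, hexagon, cross, triangle, star} and column 3 has {square, hexagon, cross, circle}, leaving only diamond.
Row 5, column 7: row 5 has {square, diamond, hexagon, cross, triangle, star} and column 7 has {hexagon, triangle}, leaving only circle.
So row 5 reads: cross square diamond triangle star hexagon circle.

cross square diamond triangle star hexagon circle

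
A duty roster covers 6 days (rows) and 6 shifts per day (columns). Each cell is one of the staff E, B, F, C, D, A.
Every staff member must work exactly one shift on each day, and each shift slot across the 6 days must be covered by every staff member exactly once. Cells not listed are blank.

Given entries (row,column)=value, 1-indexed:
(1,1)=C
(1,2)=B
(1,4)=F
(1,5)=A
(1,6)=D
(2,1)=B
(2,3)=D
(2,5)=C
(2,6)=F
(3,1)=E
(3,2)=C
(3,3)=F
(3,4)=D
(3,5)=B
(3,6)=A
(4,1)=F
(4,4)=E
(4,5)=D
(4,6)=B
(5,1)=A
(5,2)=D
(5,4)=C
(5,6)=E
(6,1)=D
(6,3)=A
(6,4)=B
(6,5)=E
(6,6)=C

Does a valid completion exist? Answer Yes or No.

Yes

No day or shift among the givens repeats a symbol, and propagating forced cells runs into no contradiction.
One valid completion exists (for instance, C B E F A D / B E D A C F / E C F D B A / F A C E D B / A D B C F E / D F A B E C).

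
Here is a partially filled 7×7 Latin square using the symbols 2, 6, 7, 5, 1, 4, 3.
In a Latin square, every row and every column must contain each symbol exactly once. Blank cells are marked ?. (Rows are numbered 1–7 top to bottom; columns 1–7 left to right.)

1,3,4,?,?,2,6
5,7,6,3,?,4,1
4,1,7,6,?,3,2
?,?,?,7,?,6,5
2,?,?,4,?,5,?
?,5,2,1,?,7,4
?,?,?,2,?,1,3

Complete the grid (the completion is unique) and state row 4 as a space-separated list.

3 2 1 7 4 6 5

Row 4, column 1: row 4 has {6, 7, 5} and column 1 has {2, 5, 1, 4}, leaving only 3.
Row 4, column 3: row 4 has {6, 7, 5, 3} and column 3 has {2, 6, 7, 4}, leaving only 1.
Row 1, column 4: row 1 has {2, 6, 1, 4, 3} and column 4 has {2, 6, 7, 1, 4, 3}, leaving only 5.
Row 1, column 5: row 1 has {2, 6, 5, 1, 4, 3} and column 5 has {}, leaving only 7.
Row 2, column 5: row 2 has {6, 7, 5, 1, 4, 3} and column 5 has {7}, leaving only 2.
Row 4, column 5: row 4 has {6, 7, 5, 1, 3} and column 5 has {2, 7}, leaving only 4.
Row 4, column 2: row 4 has {6, 7, 5, 1, 4, 3} and column 2 has {7, 5, 1, 3}, leaving only 2.
So row 4 reads: 3 2 1 7 4 6 5.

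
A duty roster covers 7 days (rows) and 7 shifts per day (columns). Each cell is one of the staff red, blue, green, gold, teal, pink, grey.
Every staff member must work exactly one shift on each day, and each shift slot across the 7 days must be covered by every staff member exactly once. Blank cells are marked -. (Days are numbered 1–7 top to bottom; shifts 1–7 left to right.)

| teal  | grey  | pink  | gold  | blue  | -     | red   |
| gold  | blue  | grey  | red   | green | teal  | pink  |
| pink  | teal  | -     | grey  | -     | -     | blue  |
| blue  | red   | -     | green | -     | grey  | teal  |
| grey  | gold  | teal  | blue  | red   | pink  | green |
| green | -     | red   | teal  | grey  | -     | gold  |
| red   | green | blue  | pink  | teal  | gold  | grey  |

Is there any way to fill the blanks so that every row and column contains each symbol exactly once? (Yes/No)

No day or shift among the givens repeats a symbol, and propagating forced cells runs into no contradiction.
One valid completion exists (for instance, teal grey pink gold blue green red / gold blue grey red green teal pink / pink teal green grey gold red blue / blue red gold green pink grey teal / grey gold teal blue red pink green / green pink red teal grey blue gold / red green blue pink teal gold grey).

Yes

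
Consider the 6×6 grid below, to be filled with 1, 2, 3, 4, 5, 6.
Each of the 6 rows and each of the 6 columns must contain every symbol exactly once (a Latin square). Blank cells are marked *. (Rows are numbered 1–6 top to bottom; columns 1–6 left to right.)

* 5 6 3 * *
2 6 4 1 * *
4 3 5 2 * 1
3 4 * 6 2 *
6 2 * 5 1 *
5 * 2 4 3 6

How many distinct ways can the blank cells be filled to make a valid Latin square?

1

Row 1, column 1: eliminating its row and column leaves {1}.
Row 1, column 5: eliminating its row and column leaves {4}.
Row 1, column 6: eliminating its row and column leaves {2, 4}.
Row 2, column 5: eliminating its row and column leaves {5}.
Row 2, column 6: eliminating its row and column leaves {3, 5}.
Row 3, column 5: eliminating its row and column leaves {6}.
Row 4, column 3: eliminating its row and column leaves {1}.
Row 4, column 6: eliminating its row and column leaves {5}.
Row 5, column 3: eliminating its row and column leaves {3}.
Row 5, column 6: eliminating its row and column leaves {3, 4}.
Row 6, column 2: eliminating its row and column leaves {1}.
Only one assignment across all blanks avoids any row or column repeat, giving 1 completion.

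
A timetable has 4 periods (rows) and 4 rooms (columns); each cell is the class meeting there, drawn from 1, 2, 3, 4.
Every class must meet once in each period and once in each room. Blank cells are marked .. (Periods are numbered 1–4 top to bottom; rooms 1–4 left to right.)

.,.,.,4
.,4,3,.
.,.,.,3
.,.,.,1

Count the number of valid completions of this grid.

Period 1, room 1: eliminating its period and room leaves {1, 2, 3}.
Period 1, room 2: eliminating its period and room leaves {1, 2, 3}.
Period 1, room 3: eliminating its period and room leaves {1, 2}.
Period 2, room 1: eliminating its period and room leaves {1, 2}.
Period 2, room 4: eliminating its period and room leaves {2}.
Period 3, room 1: eliminating its period and room leaves {1, 2, 4}.
Period 3, room 2: eliminating its period and room leaves {1, 2}.
Period 3, room 3: eliminating its period and room leaves {1, 2, 4}.
Period 4, room 1: eliminating its period and room leaves {2, 3, 4}.
Period 4, room 2: eliminating its period and room leaves {2, 3}.
Period 4, room 3: eliminating its period and room leaves {2, 4}.
Enumerating the assignments across these blanks that avoid any period or room repeat gives 4 completions.

4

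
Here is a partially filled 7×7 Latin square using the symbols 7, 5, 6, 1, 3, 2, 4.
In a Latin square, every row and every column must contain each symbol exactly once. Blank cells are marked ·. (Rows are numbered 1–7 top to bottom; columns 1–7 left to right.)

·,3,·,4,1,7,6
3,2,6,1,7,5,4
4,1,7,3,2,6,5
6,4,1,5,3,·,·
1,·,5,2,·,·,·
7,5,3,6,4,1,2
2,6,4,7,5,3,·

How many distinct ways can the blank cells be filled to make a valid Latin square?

1

Row 1, column 1: eliminating its row and column leaves {5}.
Row 1, column 3: eliminating its row and column leaves {2}.
Row 4, column 6: eliminating its row and column leaves {2}.
Row 4, column 7: eliminating its row and column leaves {7}.
Row 5, column 2: eliminating its row and column leaves {7}.
Row 5, column 5: eliminating its row and column leaves {6}.
Row 5, column 6: eliminating its row and column leaves {4}.
Row 5, column 7: eliminating its row and column leaves {7, 3}.
Row 7, column 7: eliminating its row and column leaves {1}.
Only one assignment across all blanks avoids any row or column repeat, giving 1 completion.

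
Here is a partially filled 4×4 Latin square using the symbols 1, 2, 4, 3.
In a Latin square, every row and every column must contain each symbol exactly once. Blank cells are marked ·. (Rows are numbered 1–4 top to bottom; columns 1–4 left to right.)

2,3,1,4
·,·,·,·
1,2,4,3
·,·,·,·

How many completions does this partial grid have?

Row 2, column 1: eliminating its row and column leaves {4, 3}.
Row 2, column 2: eliminating its row and column leaves {1, 4}.
Row 2, column 3: eliminating its row and column leaves {2, 3}.
Row 2, column 4: eliminating its row and column leaves {1, 2}.
Row 4, column 1: eliminating its row and column leaves {4, 3}.
Row 4, column 2: eliminating its row and column leaves {1, 4}.
Row 4, column 3: eliminating its row and column leaves {2, 3}.
Row 4, column 4: eliminating its row and column leaves {1, 2}.
Enumerating the assignments across these blanks that avoid any row or column repeat gives 2 completions.

2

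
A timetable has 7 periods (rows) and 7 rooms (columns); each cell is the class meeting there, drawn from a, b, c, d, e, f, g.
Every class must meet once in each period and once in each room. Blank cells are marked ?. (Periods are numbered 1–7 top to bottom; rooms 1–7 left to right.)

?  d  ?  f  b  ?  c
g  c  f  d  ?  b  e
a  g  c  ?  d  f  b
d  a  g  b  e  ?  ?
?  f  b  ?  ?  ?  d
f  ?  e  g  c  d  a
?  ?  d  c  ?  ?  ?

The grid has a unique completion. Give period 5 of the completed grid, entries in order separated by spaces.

Period 1, room 1: period 1 has {b, c, d, f} and room 1 has {a, d, f, g}, leaving only e.
Period 5, room 1: period 5 has {b, d, f} and room 1 has {a, d, e, f, g}, leaving only c.
Period 1, room 3: period 1 has {b, c, d, e, f} and room 3 has {b, c, d, e, f, g}, leaving only a.
Period 1, room 6: period 1 has {a, b, c, d, e, f} and room 6 has {b, d, f}, leaving only g.
Period 2, room 5: period 2 has {b, c, d, e, f, g} and room 5 has {b, c, d, e}, leaving only a.
Period 5, room 5: period 5 has {b, c, d, f} and room 5 has {a, b, c, d, e}, leaving only g.
Period 3, room 4: period 3 has {a, b, c, d, f, g} and room 4 has {b, c, d, f, g}, leaving only e.
Period 5, room 4: period 5 has {b, c, d, f, g} and room 4 has {b, c, d, e, f, g}, leaving only a.
Period 5, room 6: period 5 has {a, b, c, d, f, g} and room 6 has {b, d, f, g}, leaving only e.
So period 5 reads: c f b a g e d.

c f b a g e d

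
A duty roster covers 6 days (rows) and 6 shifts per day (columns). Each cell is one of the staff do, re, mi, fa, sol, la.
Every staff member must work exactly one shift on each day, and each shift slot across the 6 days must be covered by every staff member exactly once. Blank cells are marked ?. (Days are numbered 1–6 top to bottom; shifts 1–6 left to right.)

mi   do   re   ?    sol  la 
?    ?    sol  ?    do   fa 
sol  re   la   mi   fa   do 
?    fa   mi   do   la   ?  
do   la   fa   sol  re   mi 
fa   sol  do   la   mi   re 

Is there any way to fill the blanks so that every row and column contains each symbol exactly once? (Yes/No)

No day or shift among the givens repeats a symbol, and propagating forced cells runs into no contradiction.
One valid completion exists (for instance, mi do re fa sol la / la mi sol re do fa / sol re la mi fa do / re fa mi do la sol / do la fa sol re mi / fa sol do la mi re).

Yes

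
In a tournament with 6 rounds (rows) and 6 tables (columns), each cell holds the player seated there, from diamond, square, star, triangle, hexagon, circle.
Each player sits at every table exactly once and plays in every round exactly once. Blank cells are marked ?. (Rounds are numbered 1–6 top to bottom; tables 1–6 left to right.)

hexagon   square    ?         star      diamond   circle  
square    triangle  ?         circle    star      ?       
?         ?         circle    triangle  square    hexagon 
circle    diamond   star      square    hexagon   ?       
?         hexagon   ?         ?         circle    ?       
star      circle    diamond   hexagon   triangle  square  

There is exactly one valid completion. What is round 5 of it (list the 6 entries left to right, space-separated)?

Round 5, table 4: round 5 has {hexagon, circle} and table 4 has {square, star, triangle, hexagon, circle}, leaving only diamond.
Round 5, table 1: round 5 has {diamond, hexagon, circle} and table 1 has {square, star, hexagon, circle}, leaving only triangle.
Round 5, table 3: round 5 has {diamond, triangle, hexagon, circle} and table 3 has {diamond, star, circle}, leaving only square.
Round 5, table 6: round 5 has {diamond, square, triangle, hexagon, circle} and table 6 has {square, hexagon, circle}, leaving only star.
So round 5 reads: triangle hexagon square diamond circle star.

triangle hexagon square diamond circle star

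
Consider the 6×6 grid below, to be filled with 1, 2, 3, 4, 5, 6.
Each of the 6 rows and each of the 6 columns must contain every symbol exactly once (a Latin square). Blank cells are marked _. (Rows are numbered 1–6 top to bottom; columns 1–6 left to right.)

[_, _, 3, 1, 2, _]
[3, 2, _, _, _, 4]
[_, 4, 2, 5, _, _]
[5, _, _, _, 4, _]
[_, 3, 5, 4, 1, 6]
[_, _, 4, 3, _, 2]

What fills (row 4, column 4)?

2

Row 1, column 6: row 1 has {1, 2, 3} and column 6 has {2, 4, 6}, leaving only 5.
Row 1, column 2: row 1 has {1, 2, 3, 5} and column 2 has {2, 3, 4}, leaving only 6.
Row 1, column 1: row 1 has {1, 2, 3, 5, 6} and column 1 has {3, 5}, leaving only 4.
Row 2, column 4: row 2 has {2, 3, 4} and column 4 has {1, 3, 4, 5}, leaving only 6.
Row 4 already has {4, 5} and column 4 already has {1, 3, 4, 5, 6}, so row 4, column 4 must be 2.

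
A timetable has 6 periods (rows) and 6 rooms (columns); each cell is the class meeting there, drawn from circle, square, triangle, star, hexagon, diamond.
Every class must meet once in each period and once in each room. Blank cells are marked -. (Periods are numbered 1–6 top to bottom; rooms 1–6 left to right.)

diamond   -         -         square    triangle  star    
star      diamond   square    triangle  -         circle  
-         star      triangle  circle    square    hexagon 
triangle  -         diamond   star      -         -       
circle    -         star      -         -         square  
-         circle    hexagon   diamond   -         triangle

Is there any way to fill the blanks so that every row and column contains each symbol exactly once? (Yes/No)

Period 3, room 1: period 3 together with room 1 already contain {circle, square, triangle, star, hexagon, diamond} — every symbol — so nothing can go there. The grid has no valid completion.

No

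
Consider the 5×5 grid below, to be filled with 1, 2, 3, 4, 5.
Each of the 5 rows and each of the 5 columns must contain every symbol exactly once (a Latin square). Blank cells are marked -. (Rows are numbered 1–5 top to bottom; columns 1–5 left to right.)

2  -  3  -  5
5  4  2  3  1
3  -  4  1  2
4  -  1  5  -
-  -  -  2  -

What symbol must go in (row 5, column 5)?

4

Row 1, column 2: row 1 has {2, 3, 5} and column 2 has {4}, leaving only 1.
Row 1, column 4: row 1 has {1, 2, 3, 5} and column 4 has {1, 2, 3, 5}, leaving only 4.
Row 3, column 2: row 3 has {1, 2, 3, 4} and column 2 has {1, 4}, leaving only 5.
Row 4, column 5: row 4 has {1, 4, 5} and column 5 has {1, 2, 5}, leaving only 3.
Row 5 already has {2} and column 5 already has {1, 2, 3, 5}, so row 5, column 5 must be 4.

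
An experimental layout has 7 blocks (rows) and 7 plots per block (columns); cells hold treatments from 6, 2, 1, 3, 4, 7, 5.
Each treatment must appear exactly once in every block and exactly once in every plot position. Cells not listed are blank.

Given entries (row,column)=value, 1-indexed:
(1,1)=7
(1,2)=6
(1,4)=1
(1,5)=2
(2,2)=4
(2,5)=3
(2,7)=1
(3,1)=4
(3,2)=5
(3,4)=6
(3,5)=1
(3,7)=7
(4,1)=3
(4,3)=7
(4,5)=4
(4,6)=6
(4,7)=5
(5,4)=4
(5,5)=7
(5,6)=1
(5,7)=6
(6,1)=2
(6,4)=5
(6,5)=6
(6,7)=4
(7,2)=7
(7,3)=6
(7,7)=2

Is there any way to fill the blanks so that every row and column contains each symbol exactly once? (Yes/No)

No block or plot among the givens repeats a symbol, and propagating forced cells runs into no contradiction.
One valid completion exists (for instance, 7 6 4 1 2 5 3 / 6 4 5 7 3 2 1 / 4 5 2 6 1 3 7 / 3 1 7 2 4 6 5 / 5 2 3 4 7 1 6 / 2 3 1 5 6 7 4 / 1 7 6 3 5 4 2).

Yes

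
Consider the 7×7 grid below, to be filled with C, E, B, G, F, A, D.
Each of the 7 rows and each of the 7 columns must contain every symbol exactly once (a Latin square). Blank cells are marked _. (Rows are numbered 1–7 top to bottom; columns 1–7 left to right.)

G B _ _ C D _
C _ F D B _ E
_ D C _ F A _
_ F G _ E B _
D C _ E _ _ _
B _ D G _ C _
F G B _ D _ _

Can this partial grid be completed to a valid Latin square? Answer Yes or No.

Yes

No row or column among the givens repeats a symbol, and propagating forced cells runs into no contradiction.
One valid completion exists (for instance, G B E F C D A / C A F D B G E / E D C B F A G / A F G C E B D / D C A E G F B / B E D G A C F / F G B A D E C).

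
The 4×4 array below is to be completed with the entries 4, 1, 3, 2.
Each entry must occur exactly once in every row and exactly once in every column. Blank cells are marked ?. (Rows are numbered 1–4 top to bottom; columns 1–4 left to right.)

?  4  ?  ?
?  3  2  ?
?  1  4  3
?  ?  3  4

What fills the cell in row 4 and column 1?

1

Row 1, column 3: row 1 has {4} and column 3 has {4, 3, 2}, leaving only 1.
Row 1, column 4: row 1 has {4, 1} and column 4 has {4, 3}, leaving only 2.
Row 1, column 1: row 1 has {4, 1, 2} and column 1 has {}, leaving only 3.
Row 2, column 4: row 2 has {3, 2} and column 4 has {4, 3, 2}, leaving only 1.
Row 2, column 1: row 2 has {1, 3, 2} and column 1 has {3}, leaving only 4.
Row 3, column 1: row 3 has {4, 1, 3} and column 1 has {4, 3}, leaving only 2.
Row 4 already has {4, 3} and column 1 already has {4, 3, 2}, so row 4, column 1 must be 1.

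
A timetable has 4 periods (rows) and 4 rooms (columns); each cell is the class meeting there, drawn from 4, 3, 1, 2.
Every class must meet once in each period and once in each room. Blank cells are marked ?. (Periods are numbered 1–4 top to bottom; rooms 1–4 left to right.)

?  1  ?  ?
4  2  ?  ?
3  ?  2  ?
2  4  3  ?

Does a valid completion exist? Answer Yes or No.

No

Period 1, room 1: period 1 together with room 1 already contain {4, 3, 1, 2} — every symbol — so nothing can go there. The grid has no valid completion.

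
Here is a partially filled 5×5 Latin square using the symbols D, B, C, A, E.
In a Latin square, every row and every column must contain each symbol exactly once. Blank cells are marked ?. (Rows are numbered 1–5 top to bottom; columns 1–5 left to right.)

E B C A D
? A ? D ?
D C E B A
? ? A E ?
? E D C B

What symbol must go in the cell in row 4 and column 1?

Row 2, column 3: row 2 has {D, A} and column 3 has {D, C, A, E}, leaving only B.
Row 2, column 1: row 2 has {D, B, A} and column 1 has {D, E}, leaving only C.
Row 4 already has {A, E} and column 1 already has {D, C, E}, so row 4, column 1 must be B.

B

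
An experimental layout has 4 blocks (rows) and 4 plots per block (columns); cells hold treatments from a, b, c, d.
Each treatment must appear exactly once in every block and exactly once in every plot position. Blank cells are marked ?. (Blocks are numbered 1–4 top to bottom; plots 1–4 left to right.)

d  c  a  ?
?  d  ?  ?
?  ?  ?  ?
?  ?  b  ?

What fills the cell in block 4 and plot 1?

c

Block 1, plot 4: block 1 has {a, c, d} and plot 4 has {}, leaving only b.
Block 2, plot 3: block 2 has {d} and plot 3 has {a, b}, leaving only c.
Block 2, plot 4: block 2 has {c, d} and plot 4 has {b}, leaving only a.
Block 2, plot 1: block 2 has {a, c, d} and plot 1 has {d}, leaving only b.
Block 3, plot 3: block 3 has {} and plot 3 has {a, b, c}, leaving only d.
Block 3, plot 4: block 3 has {d} and plot 4 has {a, b}, leaving only c.
Block 3, plot 1: block 3 has {c, d} and plot 1 has {b, d}, leaving only a.
Block 4 already has {b} and plot 1 already has {a, b, d}, so block 4, plot 1 must be c.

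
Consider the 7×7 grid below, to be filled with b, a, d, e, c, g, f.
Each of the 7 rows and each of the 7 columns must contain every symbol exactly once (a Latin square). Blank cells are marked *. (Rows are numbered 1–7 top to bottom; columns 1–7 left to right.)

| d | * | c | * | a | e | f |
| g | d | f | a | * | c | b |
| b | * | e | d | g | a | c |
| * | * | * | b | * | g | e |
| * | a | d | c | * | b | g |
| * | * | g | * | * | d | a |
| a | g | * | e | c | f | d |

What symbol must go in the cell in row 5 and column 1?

e

Row 1, column 2: row 1 has {a, d, e, c, f} and column 2 has {a, d, g}, leaving only b.
Row 1, column 4: row 1 has {b, a, d, e, c, f} and column 4 has {b, a, d, e, c}, leaving only g.
Row 2, column 5: row 2 has {b, a, d, c, g, f} and column 5 has {a, c, g}, leaving only e.
Row 3, column 2: row 3 has {b, a, d, e, c, g} and column 2 has {b, a, d, g}, leaving only f.
Row 4, column 2: row 4 has {b, e, g} and column 2 has {b, a, d, g, f}, leaving only c.
Row 4, column 1: row 4 has {b, e, c, g} and column 1 has {b, a, d, g}, leaving only f.
Row 5 already has {b, a, d, c, g} and column 1 already has {b, a, d, g, f}, so row 5, column 1 must be e.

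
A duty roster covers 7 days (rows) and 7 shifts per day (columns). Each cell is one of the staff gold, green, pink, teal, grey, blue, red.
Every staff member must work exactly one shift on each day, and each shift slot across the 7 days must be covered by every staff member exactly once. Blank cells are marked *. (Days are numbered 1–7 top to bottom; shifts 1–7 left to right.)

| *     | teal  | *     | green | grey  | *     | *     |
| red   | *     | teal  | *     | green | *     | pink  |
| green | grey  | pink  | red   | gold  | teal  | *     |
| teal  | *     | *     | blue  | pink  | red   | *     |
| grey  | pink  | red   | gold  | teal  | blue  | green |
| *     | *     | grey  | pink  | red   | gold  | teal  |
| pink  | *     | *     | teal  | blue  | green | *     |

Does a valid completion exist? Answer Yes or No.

No

Day 1, shift 6: day 1 has {green, teal, grey} and shift 6 has {gold, green, teal, blue, red}, so it must be pink.
Day 2, shift 4: day 2 has {green, pink, teal, red} and shift 4 has {gold, green, pink, teal, blue, red}, so it must be grey.
Now day 2, shift 6: day 2 together with shift 6 already contain {gold, green, pink, teal, grey, blue, red} — every symbol — so nothing can go there. The grid has no valid completion.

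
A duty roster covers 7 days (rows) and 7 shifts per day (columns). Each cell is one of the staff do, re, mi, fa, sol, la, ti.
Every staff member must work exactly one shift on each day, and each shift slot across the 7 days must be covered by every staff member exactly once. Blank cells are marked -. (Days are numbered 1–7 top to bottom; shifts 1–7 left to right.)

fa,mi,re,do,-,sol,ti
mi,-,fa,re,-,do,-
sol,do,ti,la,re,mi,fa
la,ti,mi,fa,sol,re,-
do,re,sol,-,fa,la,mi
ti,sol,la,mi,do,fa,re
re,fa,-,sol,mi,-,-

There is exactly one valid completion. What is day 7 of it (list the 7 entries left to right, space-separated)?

Day 7, shift 3: day 7 has {re, mi, fa, sol} and shift 3 has {re, mi, fa, sol, la, ti}, leaving only do.
Day 7, shift 6: day 7 has {do, re, mi, fa, sol} and shift 6 has {do, re, mi, fa, sol, la}, leaving only ti.
Day 7, shift 7: day 7 has {do, re, mi, fa, sol, ti} and shift 7 has {re, mi, fa, ti}, leaving only la.
So day 7 reads: re fa do sol mi ti la.

re fa do sol mi ti la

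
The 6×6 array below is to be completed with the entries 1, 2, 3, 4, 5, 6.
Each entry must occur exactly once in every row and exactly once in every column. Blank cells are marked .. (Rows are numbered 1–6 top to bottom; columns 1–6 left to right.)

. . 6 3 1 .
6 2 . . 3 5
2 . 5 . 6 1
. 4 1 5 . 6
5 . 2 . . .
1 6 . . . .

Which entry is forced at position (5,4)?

6

Row 1, column 1: row 1 has {1, 3, 6} and column 1 has {1, 2, 5, 6}, leaving only 4.
Row 1, column 2: row 1 has {1, 3, 4, 6} and column 2 has {2, 4, 6}, leaving only 5.
Row 1, column 6: row 1 has {1, 3, 4, 5, 6} and column 6 has {1, 5, 6}, leaving only 2.
Row 2, column 3: row 2 has {2, 3, 5, 6} and column 3 has {1, 2, 5, 6}, leaving only 4.
Row 2, column 4: row 2 has {2, 3, 4, 5, 6} and column 4 has {3, 5}, leaving only 1.
Row 3, column 2: row 3 has {1, 2, 5, 6} and column 2 has {2, 4, 5, 6}, leaving only 3.
Row 3, column 4: row 3 has {1, 2, 3, 5, 6} and column 4 has {1, 3, 5}, leaving only 4.
Row 5 already has {2, 5} and column 4 already has {1, 3, 4, 5}, so row 5, column 4 must be 6.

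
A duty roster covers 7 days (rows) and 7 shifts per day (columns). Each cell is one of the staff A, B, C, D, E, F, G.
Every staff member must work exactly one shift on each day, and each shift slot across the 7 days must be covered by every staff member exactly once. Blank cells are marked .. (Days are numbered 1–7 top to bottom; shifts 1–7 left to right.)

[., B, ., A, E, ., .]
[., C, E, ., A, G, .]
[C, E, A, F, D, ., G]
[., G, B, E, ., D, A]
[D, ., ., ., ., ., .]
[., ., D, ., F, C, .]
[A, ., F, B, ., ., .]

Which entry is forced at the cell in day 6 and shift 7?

Day 1, shift 6: day 1 has {A, B, E} and shift 6 has {C, D, G}, leaving only F.
Day 1, shift 1: day 1 has {A, B, E, F} and shift 1 has {A, C, D}, leaving only G.
Day 1, shift 3: day 1 has {A, B, E, F, G} and shift 3 has {A, B, D, E, F}, leaving only C.
Day 1, shift 7: day 1 has {A, B, C, E, F, G} and shift 7 has {A, G}, leaving only D.
Day 2, shift 4: day 2 has {A, C, E, G} and shift 4 has {A, B, E, F}, leaving only D.
Day 3, shift 6: day 3 has {A, C, D, E, F, G} and shift 6 has {C, D, F, G}, leaving only B.
Day 4, shift 1: day 4 has {A, B, D, E, G} and shift 1 has {A, C, D, G}, leaving only F.
Day 2, shift 1: day 2 has {A, C, D, E, G} and shift 1 has {A, C, D, F, G}, leaving only B.
Day 2, shift 7: day 2 has {A, B, C, D, E, G} and shift 7 has {A, D, G}, leaving only F.
Day 4, shift 5: day 4 has {A, B, D, E, F, G} and shift 5 has {A, D, E, F}, leaving only C.
Day 5, shift 3: day 5 has {D} and shift 3 has {A, B, C, D, E, F}, leaving only G.
Day 5, shift 4: day 5 has {D, G} and shift 4 has {A, B, D, E, F}, leaving only C.
Day 5, shift 5: day 5 has {C, D, G} and shift 5 has {A, C, D, E, F}, leaving only B.
Day 5, shift 7: day 5 has {B, C, D, G} and shift 7 has {A, D, F, G}, leaving only E.
Day 6 already has {C, D, F} and shift 7 already has {A, D, E, F, G}, so day 6, shift 7 must be B.

B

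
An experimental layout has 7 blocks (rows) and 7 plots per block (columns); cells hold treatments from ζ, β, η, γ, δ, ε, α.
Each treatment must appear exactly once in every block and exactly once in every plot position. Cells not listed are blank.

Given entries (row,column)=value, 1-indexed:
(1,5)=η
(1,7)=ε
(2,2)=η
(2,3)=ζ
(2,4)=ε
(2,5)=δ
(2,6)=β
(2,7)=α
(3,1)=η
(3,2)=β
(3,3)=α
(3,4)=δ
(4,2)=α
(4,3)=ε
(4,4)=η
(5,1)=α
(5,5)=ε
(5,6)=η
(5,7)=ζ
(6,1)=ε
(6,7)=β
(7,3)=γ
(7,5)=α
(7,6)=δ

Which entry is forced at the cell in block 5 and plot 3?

δ

Block 2, plot 1: block 2 has {ζ, β, η, δ, ε, α} and plot 1 has {η, ε, α}, leaving only γ.
Block 3, plot 7: block 3 has {β, η, δ, α} and plot 7 has {ζ, β, ε, α}, leaving only γ.
Block 3, plot 5: block 3 has {β, η, γ, δ, α} and plot 5 has {η, δ, ε, α}, leaving only ζ.
Block 3, plot 6: block 3 has {ζ, β, η, γ, δ, α} and plot 6 has {β, η, δ}, leaving only ε.
Block 4, plot 7: block 4 has {η, ε, α} and plot 7 has {ζ, β, γ, ε, α}, leaving only δ.
Block 6, plot 5: block 6 has {β, ε} and plot 5 has {ζ, η, δ, ε, α}, leaving only γ.
Block 4, plot 5: block 4 has {η, δ, ε, α} and plot 5 has {ζ, η, γ, δ, ε, α}, leaving only β.
Block 4, plot 1: block 4 has {β, η, δ, ε, α} and plot 1 has {η, γ, ε, α}, leaving only ζ.
Block 4, plot 6: block 4 has {ζ, β, η, δ, ε, α} and plot 6 has {β, η, δ, ε}, leaving only γ.
Block 7, plot 1: block 7 has {γ, δ, α} and plot 1 has {ζ, η, γ, ε, α}, leaving only β.
Block 1, plot 1: block 1 has {η, ε} and plot 1 has {ζ, β, η, γ, ε, α}, leaving only δ.
Block 1, plot 3: block 1 has {η, δ, ε} and plot 3 has {ζ, γ, ε, α}, leaving only β.
Block 5 already has {ζ, η, ε, α} and plot 3 already has {ζ, β, γ, ε, α}, so block 5, plot 3 must be δ.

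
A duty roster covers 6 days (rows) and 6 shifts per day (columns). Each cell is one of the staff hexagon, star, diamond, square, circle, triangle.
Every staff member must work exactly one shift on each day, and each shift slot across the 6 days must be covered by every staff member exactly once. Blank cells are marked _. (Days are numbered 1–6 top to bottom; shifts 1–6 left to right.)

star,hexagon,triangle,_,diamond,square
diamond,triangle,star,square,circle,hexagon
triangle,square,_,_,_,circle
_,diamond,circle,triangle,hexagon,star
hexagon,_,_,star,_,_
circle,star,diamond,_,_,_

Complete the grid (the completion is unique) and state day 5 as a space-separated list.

Day 5, shift 2: day 5 has {hexagon, star} and shift 2 has {hexagon, star, diamond, square, triangle}, leaving only circle.
Day 5, shift 3: day 5 has {hexagon, star, circle} and shift 3 has {star, diamond, circle, triangle}, leaving only square.
Day 5, shift 5: day 5 has {hexagon, star, square, circle} and shift 5 has {hexagon, diamond, circle}, leaving only triangle.
Day 5, shift 6: day 5 has {hexagon, star, square, circle, triangle} and shift 6 has {hexagon, star, square, circle}, leaving only diamond.
So day 5 reads: hexagon circle square star triangle diamond.

hexagon circle square star triangle diamond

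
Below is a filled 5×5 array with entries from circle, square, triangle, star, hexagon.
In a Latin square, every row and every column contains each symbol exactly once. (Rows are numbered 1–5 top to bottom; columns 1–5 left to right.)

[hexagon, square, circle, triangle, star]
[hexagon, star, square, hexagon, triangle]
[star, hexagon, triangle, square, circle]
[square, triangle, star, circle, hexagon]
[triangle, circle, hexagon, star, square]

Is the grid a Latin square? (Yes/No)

No

Column 1 contains hexagon twice (at rows 1 and 2), so it is not a permutation.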